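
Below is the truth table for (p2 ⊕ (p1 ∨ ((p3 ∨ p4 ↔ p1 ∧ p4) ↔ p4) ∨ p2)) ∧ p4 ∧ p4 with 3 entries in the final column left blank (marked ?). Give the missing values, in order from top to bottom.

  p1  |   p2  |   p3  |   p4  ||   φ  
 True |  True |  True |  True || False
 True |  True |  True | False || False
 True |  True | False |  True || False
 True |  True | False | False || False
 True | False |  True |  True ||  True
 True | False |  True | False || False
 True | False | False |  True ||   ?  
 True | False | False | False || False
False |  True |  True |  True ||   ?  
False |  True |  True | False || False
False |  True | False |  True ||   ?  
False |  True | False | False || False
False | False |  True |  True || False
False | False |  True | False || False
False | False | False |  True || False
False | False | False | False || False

True, False, False

Row p1=True, p2=False, p3=False, p4=True: (p2 ⊕ (p1 ∨ ((p3 ∨ p4 ↔ p1 ∧ p4) ↔ p4) ∨ p2)) = True, so the formula = True.
Row p1=False, p2=True, p3=True, p4=True: (p2 ⊕ (p1 ∨ ((p3 ∨ p4 ↔ p1 ∧ p4) ↔ p4) ∨ p2)) = False, so the formula = False.
Row p1=False, p2=True, p3=False, p4=True: (p2 ⊕ (p1 ∨ ((p3 ∨ p4 ↔ p1 ∧ p4) ↔ p4) ∨ p2)) = False, so the formula = False.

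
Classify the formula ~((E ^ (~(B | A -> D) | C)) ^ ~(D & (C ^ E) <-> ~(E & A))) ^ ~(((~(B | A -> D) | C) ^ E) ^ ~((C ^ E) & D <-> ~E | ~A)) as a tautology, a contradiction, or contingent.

contradiction

A | B | C | D | E | φ
- | - | - | - | - | -
F | F | F | F | F | F
F | F | F | F | T | F
F | F | F | T | F | F
F | F | F | T | T | F
F | F | T | F | F | F
F | F | T | F | T | F
F | F | T | T | F | F
F | F | T | T | T | F
F | T | F | F | F | F
F | T | F | F | T | F
F | T | F | T | F | F
F | T | F | T | T | F
F | T | T | F | F | F
F | T | T | F | T | F
F | T | T | T | F | F
F | T | T | T | T | F
T | F | F | F | F | F
T | F | F | F | T | F
T | F | F | T | F | F
T | F | F | T | T | F
T | F | T | F | F | F
T | F | T | F | T | F
T | F | T | T | F | F
T | F | T | T | T | F
T | T | F | F | F | F
T | T | F | F | T | F
T | T | F | T | F | F
T | T | F | T | T | F
T | T | T | F | F | F
T | T | T | F | T | F
T | T | T | T | F | F
T | T | T | T | T | F
Every row is F, so the formula is a contradiction.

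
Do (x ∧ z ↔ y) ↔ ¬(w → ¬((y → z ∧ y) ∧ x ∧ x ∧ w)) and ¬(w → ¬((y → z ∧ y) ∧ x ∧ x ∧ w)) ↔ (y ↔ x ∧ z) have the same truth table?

equivalent

x | y | z | w | φ | ψ
- | - | - | - | - | -
1 | 1 | 1 | 1 | 1 | 1
1 | 1 | 1 | 0 | 0 | 0
1 | 1 | 0 | 1 | 1 | 1
1 | 1 | 0 | 0 | 1 | 1
1 | 0 | 1 | 1 | 0 | 0
1 | 0 | 1 | 0 | 1 | 1
1 | 0 | 0 | 1 | 1 | 1
1 | 0 | 0 | 0 | 0 | 0
0 | 1 | 1 | 1 | 1 | 1
0 | 1 | 1 | 0 | 1 | 1
0 | 1 | 0 | 1 | 1 | 1
0 | 1 | 0 | 0 | 1 | 1
0 | 0 | 1 | 1 | 0 | 0
0 | 0 | 1 | 0 | 0 | 0
0 | 0 | 0 | 1 | 0 | 0
0 | 0 | 0 | 0 | 0 | 0
The columns for φ and ψ agree on every row, so they are logically equivalent.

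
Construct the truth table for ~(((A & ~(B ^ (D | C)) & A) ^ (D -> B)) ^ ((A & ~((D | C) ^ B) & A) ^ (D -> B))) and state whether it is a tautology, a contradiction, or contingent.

tautology

A  B  C  D  |  φ
1  1  1  1  |  1
1  1  1  0  |  1
1  1  0  1  |  1
1  1  0  0  |  1
1  0  1  1  |  1
1  0  1  0  |  1
1  0  0  1  |  1
1  0  0  0  |  1
0  1  1  1  |  1
0  1  1  0  |  1
0  1  0  1  |  1
0  1  0  0  |  1
0  0  1  1  |  1
0  0  1  0  |  1
0  0  0  1  |  1
0  0  0  0  |  1
Every row is 1, so the formula is a tautology.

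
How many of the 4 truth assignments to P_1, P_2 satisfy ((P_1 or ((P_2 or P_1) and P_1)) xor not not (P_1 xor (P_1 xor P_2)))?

P_1  P_2  |  (P_2 or P_1)  ((P_2 or P_1) and P_1)  (P_1 xor P_2)  (P_1 xor (P_1 xor P_2))  not (P_1 xor (P_1 xor P_2))  φ
 F    F   |       F                  F                   F                   F                          T               F
 F    T   |       T                  F                   T                   T                          F               T
 T    F   |       T                  T                   T                   F                          T               T
 T    T   |       T                  T                   F                   T                          F               F
The formula is true on 2 of the 4 rows.

2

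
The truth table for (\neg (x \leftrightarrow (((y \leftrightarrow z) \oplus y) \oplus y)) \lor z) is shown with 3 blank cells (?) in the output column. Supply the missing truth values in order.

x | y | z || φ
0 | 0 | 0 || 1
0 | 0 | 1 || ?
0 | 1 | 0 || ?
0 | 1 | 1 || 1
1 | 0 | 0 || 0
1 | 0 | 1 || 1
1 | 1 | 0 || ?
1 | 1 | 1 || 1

Row x=0, y=0, z=1: \neg (x \leftrightarrow (((y \leftrightarrow z) \oplus y) \oplus y)) = 0, so the formula = 1.
Row x=0, y=1, z=0: \neg (x \leftrightarrow (((y \leftrightarrow z) \oplus y) \oplus y)) = 0, so the formula = 0.
Row x=1, y=1, z=0: \neg (x \leftrightarrow (((y \leftrightarrow z) \oplus y) \oplus y)) = 1, so the formula = 1.

1, 0, 1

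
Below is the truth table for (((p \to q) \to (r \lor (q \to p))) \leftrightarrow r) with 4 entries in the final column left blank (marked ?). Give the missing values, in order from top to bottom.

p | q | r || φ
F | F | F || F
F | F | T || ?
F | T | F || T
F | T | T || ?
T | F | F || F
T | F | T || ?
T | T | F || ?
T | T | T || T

Row p=F, q=F, r=T: ((p \to q) \to (r \lor (q \to p))) = T, so the formula = T.
Row p=F, q=T, r=T: ((p \to q) \to (r \lor (q \to p))) = T, so the formula = T.
Row p=T, q=F, r=T: ((p \to q) \to (r \lor (q \to p))) = T, so the formula = T.
Row p=T, q=T, r=F: ((p \to q) \to (r \lor (q \to p))) = T, so the formula = F.

T, T, T, F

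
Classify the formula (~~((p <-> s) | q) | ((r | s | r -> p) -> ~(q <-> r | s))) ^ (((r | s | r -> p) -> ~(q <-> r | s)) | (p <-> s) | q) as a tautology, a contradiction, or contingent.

  p      q      r      s       (p <-> s)  ((p <-> s) | q)  ~((p <-> s) | q)  ~~((p <-> s) | q)  (s | r)  (r | (s | r))  ((r | (s | r)) -> p)  (r | s)  (q <-> (r | s))  ~(q <-> (r | s))    φ  
 True   True   True   True        True          True            False               True          True        True              True            True         True            False        False
 True   True   True  False       False          True            False               True          True        True              True            True         True            False        False
 True   True  False   True        True          True            False               True          True        True              True            True         True            False        False
 True   True  False  False       False          True            False               True         False       False              True           False        False             True        False
 True  False   True   True        True          True            False               True          True        True              True            True        False             True        False
 True  False   True  False       False         False             True              False          True        True              True            True        False             True        False
 True  False  False   True        True          True            False               True          True        True              True            True        False             True        False
 True  False  False  False       False         False             True              False         False       False              True           False         True            False        False
False   True   True   True       False          True            False               True          True        True             False            True         True            False        False
False   True   True  False        True          True            False               True          True        True             False            True         True            False        False
False   True  False   True       False          True            False               True          True        True             False            True         True            False        False
False   True  False  False        True          True            False               True         False       False              True           False        False             True        False
False  False   True   True       False         False             True              False          True        True             False            True        False             True        False
False  False   True  False        True          True            False               True          True        True             False            True        False             True        False
False  False  False   True       False         False             True              False          True        True             False            True        False             True        False
False  False  False  False        True          True            False               True         False       False              True           False         True            False        False
Every row is False, so the formula is a contradiction.

contradiction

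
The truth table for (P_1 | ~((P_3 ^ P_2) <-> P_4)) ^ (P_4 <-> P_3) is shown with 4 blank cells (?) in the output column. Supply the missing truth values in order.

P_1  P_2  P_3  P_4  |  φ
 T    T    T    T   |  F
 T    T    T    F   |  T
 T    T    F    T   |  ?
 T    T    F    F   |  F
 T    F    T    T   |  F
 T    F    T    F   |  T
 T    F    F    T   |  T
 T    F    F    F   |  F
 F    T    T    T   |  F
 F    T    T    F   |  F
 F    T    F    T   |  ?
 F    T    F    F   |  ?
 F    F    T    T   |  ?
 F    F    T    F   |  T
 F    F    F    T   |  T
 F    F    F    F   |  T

T, F, F, T

Row P_1=T, P_2=T, P_3=F, P_4=T: (P_1 | ~((P_3 ^ P_2) <-> P_4)) = T, (P_4 <-> P_3) = F, so the formula = T.
Row P_1=F, P_2=T, P_3=F, P_4=T: (P_1 | ~((P_3 ^ P_2) <-> P_4)) = F, (P_4 <-> P_3) = F, so the formula = F.
Row P_1=F, P_2=T, P_3=F, P_4=F: (P_1 | ~((P_3 ^ P_2) <-> P_4)) = T, (P_4 <-> P_3) = T, so the formula = F.
Row P_1=F, P_2=F, P_3=T, P_4=T: (P_1 | ~((P_3 ^ P_2) <-> P_4)) = F, (P_4 <-> P_3) = T, so the formula = T.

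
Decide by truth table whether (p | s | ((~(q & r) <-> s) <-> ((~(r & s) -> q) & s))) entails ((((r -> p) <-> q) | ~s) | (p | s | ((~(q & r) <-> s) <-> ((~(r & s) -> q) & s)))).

  p      q      r      s    |    φ      ψ  
 True   True   True   True  |   True   True
 True   True   True  False  |   True   True
 True   True  False   True  |   True   True
 True   True  False  False  |   True   True
 True  False   True   True  |   True   True
 True  False   True  False  |   True   True
 True  False  False   True  |   True   True
 True  False  False  False  |   True   True
False   True   True   True  |   True   True
False   True   True  False  |  False   True
False   True  False   True  |   True   True
False   True  False  False  |   True   True
False  False   True   True  |   True   True
False  False   True  False  |   True   True
False  False  False   True  |   True   True
False  False  False  False  |   True   True
In every row where φ is true, ψ is also true, so φ ⊨ ψ.

yes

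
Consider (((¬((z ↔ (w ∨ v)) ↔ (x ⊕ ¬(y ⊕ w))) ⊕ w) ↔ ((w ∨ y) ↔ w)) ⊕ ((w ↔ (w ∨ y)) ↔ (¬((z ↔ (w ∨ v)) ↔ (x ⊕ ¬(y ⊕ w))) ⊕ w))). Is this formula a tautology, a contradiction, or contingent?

x | y | z | w | v | φ
- | - | - | - | - | -
F | F | F | F | F | F
F | F | F | F | T | F
F | F | F | T | F | F
F | F | F | T | T | F
F | F | T | F | F | F
F | F | T | F | T | F
F | F | T | T | F | F
F | F | T | T | T | F
F | T | F | F | F | F
F | T | F | F | T | F
F | T | F | T | F | F
F | T | F | T | T | F
F | T | T | F | F | F
F | T | T | F | T | F
F | T | T | T | F | F
F | T | T | T | T | F
T | F | F | F | F | F
T | F | F | F | T | F
T | F | F | T | F | F
T | F | F | T | T | F
T | F | T | F | F | F
T | F | T | F | T | F
T | F | T | T | F | F
T | F | T | T | T | F
T | T | F | F | F | F
T | T | F | F | T | F
T | T | F | T | F | F
T | T | F | T | T | F
T | T | T | F | F | F
T | T | T | F | T | F
T | T | T | T | F | F
T | T | T | T | T | F
Every row is F, so the formula is a contradiction.

contradiction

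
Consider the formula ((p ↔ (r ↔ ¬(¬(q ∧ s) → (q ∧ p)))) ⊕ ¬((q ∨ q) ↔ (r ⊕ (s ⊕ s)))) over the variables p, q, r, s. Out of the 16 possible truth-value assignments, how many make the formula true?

p | q | r | s | (q ∧ s) | ¬(q ∧ s) | (q ∧ p) | (¬(q ∧ s) → (q ∧ p)) | ¬(¬(q ∧ s) → (q ∧ p)) | (r ↔ ¬(¬(q ∧ s) → (q ∧ p))) | (q ∨ q) | (s ⊕ s) | (r ⊕ (s ⊕ s)) | ((q ∨ q) ↔ (r ⊕ (s ⊕ s))) | ¬((q ∨ q) ↔ (r ⊕ (s ⊕ s))) | φ
- | - | - | - | ------- | -------- | ------- | -------------------- | --------------------- | --------------------------- | ------- | ------- | ------------- | ------------------------- | -------------------------- | -
0 | 0 | 0 | 0 |    0    |    1     |    0    |          0           |           1           |              0              |    0    |    0    |       0       |             1             |             0              | 1
0 | 0 | 0 | 1 |    0    |    1     |    0    |          0           |           1           |              0              |    0    |    0    |       0       |             1             |             0              | 1
0 | 0 | 1 | 0 |    0    |    1     |    0    |          0           |           1           |              1              |    0    |    0    |       1       |             0             |             1              | 1
0 | 0 | 1 | 1 |    0    |    1     |    0    |          0           |           1           |              1              |    0    |    0    |       1       |             0             |             1              | 1
0 | 1 | 0 | 0 |    0    |    1     |    0    |          0           |           1           |              0              |    1    |    0    |       0       |             0             |             1              | 0
0 | 1 | 0 | 1 |    1    |    0     |    0    |          1           |           0           |              1              |    1    |    0    |       0       |             0             |             1              | 1
0 | 1 | 1 | 0 |    0    |    1     |    0    |          0           |           1           |              1              |    1    |    0    |       1       |             1             |             0              | 0
0 | 1 | 1 | 1 |    1    |    0     |    0    |          1           |           0           |              0              |    1    |    0    |       1       |             1             |             0              | 1
1 | 0 | 0 | 0 |    0    |    1     |    0    |          0           |           1           |              0              |    0    |    0    |       0       |             1             |             0              | 0
1 | 0 | 0 | 1 |    0    |    1     |    0    |          0           |           1           |              0              |    0    |    0    |       0       |             1             |             0              | 0
1 | 0 | 1 | 0 |    0    |    1     |    0    |          0           |           1           |              1              |    0    |    0    |       1       |             0             |             1              | 0
1 | 0 | 1 | 1 |    0    |    1     |    0    |          0           |           1           |              1              |    0    |    0    |       1       |             0             |             1              | 0
1 | 1 | 0 | 0 |    0    |    1     |    1    |          1           |           0           |              1              |    1    |    0    |       0       |             0             |             1              | 0
1 | 1 | 0 | 1 |    1    |    0     |    1    |          1           |           0           |              1              |    1    |    0    |       0       |             0             |             1              | 0
1 | 1 | 1 | 0 |    0    |    1     |    1    |          1           |           0           |              0              |    1    |    0    |       1       |             1             |             0              | 0
1 | 1 | 1 | 1 |    1    |    0     |    1    |          1           |           0           |              0              |    1    |    0    |       1       |             1             |             0              | 0
The formula is true on 6 of the 16 rows.

6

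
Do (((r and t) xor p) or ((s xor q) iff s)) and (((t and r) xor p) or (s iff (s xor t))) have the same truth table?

p  q  r  s  t  |  φ  ψ
0  0  0  0  0  |  1  1
0  0  0  0  1  |  1  0
0  0  0  1  0  |  1  1
0  0  0  1  1  |  1  0
0  0  1  0  0  |  1  1
0  0  1  0  1  |  1  1
0  0  1  1  0  |  1  1
0  0  1  1  1  |  1  1
0  1  0  0  0  |  0  1
0  1  0  0  1  |  0  0
0  1  0  1  0  |  0  1
0  1  0  1  1  |  0  0
0  1  1  0  0  |  0  1
0  1  1  0  1  |  1  1
0  1  1  1  0  |  0  1
0  1  1  1  1  |  1  1
1  0  0  0  0  |  1  1
1  0  0  0  1  |  1  1
1  0  0  1  0  |  1  1
1  0  0  1  1  |  1  1
1  0  1  0  0  |  1  1
1  0  1  0  1  |  1  0
1  0  1  1  0  |  1  1
1  0  1  1  1  |  1  0
1  1  0  0  0  |  1  1
1  1  0  0  1  |  1  1
1  1  0  1  0  |  1  1
1  1  0  1  1  |  1  1
1  1  1  0  0  |  1  1
1  1  1  0  1  |  0  0
1  1  1  1  0  |  1  1
1  1  1  1  1  |  0  0
The columns differ at p=0, q=0, r=0, s=0, t=1 (φ=1, ψ=0), so they are not equivalent.

not equivalent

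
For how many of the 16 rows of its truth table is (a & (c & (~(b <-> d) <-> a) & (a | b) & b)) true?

1

a | b | c | d | φ
- | - | - | - | -
F | F | F | F | F
F | F | F | T | F
F | F | T | F | F
F | F | T | T | F
F | T | F | F | F
F | T | F | T | F
F | T | T | F | F
F | T | T | T | F
T | F | F | F | F
T | F | F | T | F
T | F | T | F | F
T | F | T | T | F
T | T | F | F | F
T | T | F | T | F
T | T | T | F | T
T | T | T | T | F
The formula is true on 1 of the 16 rows.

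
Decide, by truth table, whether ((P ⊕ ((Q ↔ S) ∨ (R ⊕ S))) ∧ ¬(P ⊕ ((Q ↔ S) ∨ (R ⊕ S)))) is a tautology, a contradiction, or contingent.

P | Q | R | S | φ
- | - | - | - | -
1 | 1 | 1 | 1 | 0
1 | 1 | 1 | 0 | 0
1 | 1 | 0 | 1 | 0
1 | 1 | 0 | 0 | 0
1 | 0 | 1 | 1 | 0
1 | 0 | 1 | 0 | 0
1 | 0 | 0 | 1 | 0
1 | 0 | 0 | 0 | 0
0 | 1 | 1 | 1 | 0
0 | 1 | 1 | 0 | 0
0 | 1 | 0 | 1 | 0
0 | 1 | 0 | 0 | 0
0 | 0 | 1 | 1 | 0
0 | 0 | 1 | 0 | 0
0 | 0 | 0 | 1 | 0
0 | 0 | 0 | 0 | 0
Every row is 0, so the formula is a contradiction.

contradiction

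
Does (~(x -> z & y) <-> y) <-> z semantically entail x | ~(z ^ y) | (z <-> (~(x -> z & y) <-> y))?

yes

x | y | z | φ | ψ
- | - | - | - | -
0 | 0 | 0 | 0 | 1
0 | 0 | 1 | 1 | 1
0 | 1 | 0 | 1 | 1
0 | 1 | 1 | 0 | 1
1 | 0 | 0 | 1 | 1
1 | 0 | 1 | 0 | 1
1 | 1 | 0 | 0 | 1
1 | 1 | 1 | 0 | 1
In every row where φ is true, ψ is also true, so φ ⊨ ψ.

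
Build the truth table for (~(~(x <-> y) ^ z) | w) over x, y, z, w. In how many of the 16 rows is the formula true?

  x      y      z      w       (~(~(x <-> y) ^ z) | w)
False  False  False  False               True         
False  False  False   True               True         
False  False   True  False              False         
False  False   True   True               True         
False   True  False  False              False         
False   True  False   True               True         
False   True   True  False               True         
False   True   True   True               True         
 True  False  False  False              False         
 True  False  False   True               True         
 True  False   True  False               True         
 True  False   True   True               True         
 True   True  False  False               True         
 True   True  False   True               True         
 True   True   True  False              False         
 True   True   True   True               True         
The formula is true on 12 of the 16 rows.

12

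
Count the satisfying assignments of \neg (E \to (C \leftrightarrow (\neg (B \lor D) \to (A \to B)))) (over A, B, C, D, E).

8

A  B  C  D  E  |  φ
0  0  0  0  0  |  0
0  0  0  0  1  |  1
0  0  0  1  0  |  0
0  0  0  1  1  |  1
0  0  1  0  0  |  0
0  0  1  0  1  |  0
0  0  1  1  0  |  0
0  0  1  1  1  |  0
0  1  0  0  0  |  0
0  1  0  0  1  |  1
0  1  0  1  0  |  0
0  1  0  1  1  |  1
0  1  1  0  0  |  0
0  1  1  0  1  |  0
0  1  1  1  0  |  0
0  1  1  1  1  |  0
1  0  0  0  0  |  0
1  0  0  0  1  |  0
1  0  0  1  0  |  0
1  0  0  1  1  |  1
1  0  1  0  0  |  0
1  0  1  0  1  |  1
1  0  1  1  0  |  0
1  0  1  1  1  |  0
1  1  0  0  0  |  0
1  1  0  0  1  |  1
1  1  0  1  0  |  0
1  1  0  1  1  |  1
1  1  1  0  0  |  0
1  1  1  0  1  |  0
1  1  1  1  0  |  0
1  1  1  1  1  |  0
The formula is true on 8 of the 32 rows.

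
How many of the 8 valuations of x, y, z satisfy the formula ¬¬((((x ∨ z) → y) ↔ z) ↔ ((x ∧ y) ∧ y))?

x | y | z | (x ∨ z) | ((x ∨ z) → y) | (((x ∨ z) → y) ↔ z) | (x ∧ y) | ((x ∧ y) ∧ y) | φ
- | - | - | ------- | ------------- | ------------------- | ------- | ------------- | -
1 | 1 | 1 |    1    |       1       |          1          |    1    |       1       | 1
1 | 1 | 0 |    1    |       1       |          0          |    1    |       1       | 0
1 | 0 | 1 |    1    |       0       |          0          |    0    |       0       | 1
1 | 0 | 0 |    1    |       0       |          1          |    0    |       0       | 0
0 | 1 | 1 |    1    |       1       |          1          |    0    |       0       | 0
0 | 1 | 0 |    0    |       1       |          0          |    0    |       0       | 1
0 | 0 | 1 |    1    |       0       |          0          |    0    |       0       | 1
0 | 0 | 0 |    0    |       1       |          0          |    0    |       0       | 1
The formula is true on 5 of the 8 rows.

5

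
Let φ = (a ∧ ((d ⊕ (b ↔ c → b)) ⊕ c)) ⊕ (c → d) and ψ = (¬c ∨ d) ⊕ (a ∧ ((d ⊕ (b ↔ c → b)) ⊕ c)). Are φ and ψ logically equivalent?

equivalent

  a   |   b   |   c   |   d   ||   φ   |   ψ  
 True |  True |  True |  True || False | False
 True |  True |  True | False || False | False
 True |  True | False |  True ||  True |  True
 True |  True | False | False || False | False
 True | False |  True |  True || False | False
 True | False |  True | False || False | False
 True | False | False |  True || False | False
 True | False | False | False ||  True |  True
False |  True |  True |  True ||  True |  True
False |  True |  True | False || False | False
False |  True | False |  True ||  True |  True
False |  True | False | False ||  True |  True
False | False |  True |  True ||  True |  True
False | False |  True | False || False | False
False | False | False |  True ||  True |  True
False | False | False | False ||  True |  True
The columns for φ and ψ agree on every row, so they are logically equivalent.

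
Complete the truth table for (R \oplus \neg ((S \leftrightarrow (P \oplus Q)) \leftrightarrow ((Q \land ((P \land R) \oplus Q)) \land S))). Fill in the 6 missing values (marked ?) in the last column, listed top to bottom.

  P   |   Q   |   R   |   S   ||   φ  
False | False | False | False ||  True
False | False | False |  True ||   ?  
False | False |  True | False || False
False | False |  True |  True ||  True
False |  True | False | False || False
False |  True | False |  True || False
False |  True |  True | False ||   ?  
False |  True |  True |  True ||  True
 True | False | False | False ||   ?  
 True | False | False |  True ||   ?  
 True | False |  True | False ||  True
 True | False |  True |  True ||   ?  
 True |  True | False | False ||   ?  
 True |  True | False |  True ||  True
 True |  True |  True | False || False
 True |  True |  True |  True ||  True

Row P=False, Q=False, R=False, S=True: \neg ((S \leftrightarrow (P \oplus Q)) \leftrightarrow ((Q \land ((P \land R) \oplus Q)) \land S)) = False, so the formula = False.
Row P=False, Q=True, R=True, S=False: \neg ((S \leftrightarrow (P \oplus Q)) \leftrightarrow ((Q \land ((P \land R) \oplus Q)) \land S)) = False, so the formula = True.
Row P=True, Q=False, R=False, S=False: \neg ((S \leftrightarrow (P \oplus Q)) \leftrightarrow ((Q \land ((P \land R) \oplus Q)) \land S)) = False, so the formula = False.
Row P=True, Q=False, R=False, S=True: \neg ((S \leftrightarrow (P \oplus Q)) \leftrightarrow ((Q \land ((P \land R) \oplus Q)) \land S)) = True, so the formula = True.
Row P=True, Q=False, R=True, S=True: \neg ((S \leftrightarrow (P \oplus Q)) \leftrightarrow ((Q \land ((P \land R) \oplus Q)) \land S)) = True, so the formula = False.
Row P=True, Q=True, R=False, S=False: \neg ((S \leftrightarrow (P \oplus Q)) \leftrightarrow ((Q \land ((P \land R) \oplus Q)) \land S)) = True, so the formula = True.

False, True, False, True, False, True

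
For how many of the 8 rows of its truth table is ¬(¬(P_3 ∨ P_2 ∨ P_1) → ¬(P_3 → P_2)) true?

1

P_1  P_2  P_3  |  φ
 T    T    T   |  F
 T    T    F   |  F
 T    F    T   |  F
 T    F    F   |  F
 F    T    T   |  F
 F    T    F   |  F
 F    F    T   |  F
 F    F    F   |  T
The formula is true on 1 of the 8 rows.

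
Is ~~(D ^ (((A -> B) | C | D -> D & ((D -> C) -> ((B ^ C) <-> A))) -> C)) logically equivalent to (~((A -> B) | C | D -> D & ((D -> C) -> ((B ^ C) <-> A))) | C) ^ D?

equivalent

  A      B      C      D    |    φ      ψ  
 True   True   True   True  |  False  False
 True   True   True  False  |   True   True
 True   True  False   True  |   True   True
 True   True  False  False  |   True   True
 True  False   True   True  |  False  False
 True  False   True  False  |   True   True
 True  False  False   True  |   True   True
 True  False  False  False  |  False  False
False   True   True   True  |  False  False
False   True   True  False  |   True   True
False   True  False   True  |   True   True
False   True  False  False  |   True   True
False  False   True   True  |  False  False
False  False   True  False  |   True   True
False  False  False   True  |   True   True
False  False  False  False  |   True   True
The columns for φ and ψ agree on every row, so they are logically equivalent.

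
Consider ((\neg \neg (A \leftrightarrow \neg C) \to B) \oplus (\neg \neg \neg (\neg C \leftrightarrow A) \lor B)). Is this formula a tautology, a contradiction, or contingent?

contradiction

  A   |   B   |   C   |   φ  
----- | ----- | ----- | -----
False | False | False | False
False | False |  True | False
False |  True | False | False
False |  True |  True | False
 True | False | False | False
 True | False |  True | False
 True |  True | False | False
 True |  True |  True | False
Every row is False, so the formula is a contradiction.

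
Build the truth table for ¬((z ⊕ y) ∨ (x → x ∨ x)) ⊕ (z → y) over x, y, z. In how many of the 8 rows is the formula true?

x | y | z | (z ⊕ y) | (x ∨ x) | (x → (x ∨ x)) | ((z ⊕ y) ∨ (x → (x ∨ x))) | ¬((z ⊕ y) ∨ (x → (x ∨ x))) | (z → y) | φ
- | - | - | ------- | ------- | ------------- | ------------------------- | -------------------------- | ------- | -
T | T | T |    F    |    T    |       T       |             T             |             F              |    T    | T
T | T | F |    T    |    T    |       T       |             T             |             F              |    T    | T
T | F | T |    T    |    T    |       T       |             T             |             F              |    F    | F
T | F | F |    F    |    T    |       T       |             T             |             F              |    T    | T
F | T | T |    F    |    F    |       T       |             T             |             F              |    T    | T
F | T | F |    T    |    F    |       T       |             T             |             F              |    T    | T
F | F | T |    T    |    F    |       T       |             T             |             F              |    F    | F
F | F | F |    F    |    F    |       T       |             T             |             F              |    T    | T
The formula is true on 6 of the 8 rows.

6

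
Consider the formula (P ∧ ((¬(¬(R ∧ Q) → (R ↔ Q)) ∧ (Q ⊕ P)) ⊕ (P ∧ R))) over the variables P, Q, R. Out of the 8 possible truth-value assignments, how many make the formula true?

1

  P      Q      R    |    φ  
 True   True   True  |   True
 True   True  False  |  False
 True  False   True  |  False
 True  False  False  |  False
False   True   True  |  False
False   True  False  |  False
False  False   True  |  False
False  False  False  |  False
The formula is true on 1 of the 8 rows.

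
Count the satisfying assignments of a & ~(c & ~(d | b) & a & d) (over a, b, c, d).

8

a  b  c  d     (d | b)  ~(d | b)  (~(d | b) & a & d)  (c & (~(d | b) & a & d))  ~(c & (~(d | b) & a & d))  (a & ~(c & (~(d | b) & a & d)))
0  0  0  0        0        1              0                      0                          1                             0               
0  0  0  1        1        0              0                      0                          1                             0               
0  0  1  0        0        1              0                      0                          1                             0               
0  0  1  1        1        0              0                      0                          1                             0               
0  1  0  0        1        0              0                      0                          1                             0               
0  1  0  1        1        0              0                      0                          1                             0               
0  1  1  0        1        0              0                      0                          1                             0               
0  1  1  1        1        0              0                      0                          1                             0               
1  0  0  0        0        1              0                      0                          1                             1               
1  0  0  1        1        0              0                      0                          1                             1               
1  0  1  0        0        1              0                      0                          1                             1               
1  0  1  1        1        0              0                      0                          1                             1               
1  1  0  0        1        0              0                      0                          1                             1               
1  1  0  1        1        0              0                      0                          1                             1               
1  1  1  0        1        0              0                      0                          1                             1               
1  1  1  1        1        0              0                      0                          1                             1               
The formula is true on 8 of the 16 rows.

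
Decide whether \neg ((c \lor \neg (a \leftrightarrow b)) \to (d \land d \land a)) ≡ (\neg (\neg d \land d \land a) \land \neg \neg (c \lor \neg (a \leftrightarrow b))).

a  b  c  d  |  φ  ψ
F  F  F  F  |  F  F
F  F  F  T  |  F  F
F  F  T  F  |  T  T
F  F  T  T  |  T  T
F  T  F  F  |  T  T
F  T  F  T  |  T  T
F  T  T  F  |  T  T
F  T  T  T  |  T  T
T  F  F  F  |  T  T
T  F  F  T  |  F  T
T  F  T  F  |  T  T
T  F  T  T  |  F  T
T  T  F  F  |  F  F
T  T  F  T  |  F  F
T  T  T  F  |  T  T
T  T  T  T  |  F  T
The columns differ at a=T, b=F, c=F, d=T (φ=F, ψ=T), so they are not equivalent.

not equivalent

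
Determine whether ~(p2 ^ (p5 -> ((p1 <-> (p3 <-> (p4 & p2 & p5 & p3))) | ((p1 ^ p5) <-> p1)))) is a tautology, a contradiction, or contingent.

p1 | p2 | p3 | p4 | p5 | φ
-- | -- | -- | -- | -- | -
T  | T  | T  | T  | T  | T
T  | T  | T  | T  | F  | T
T  | T  | T  | F  | T  | F
T  | T  | T  | F  | F  | T
T  | T  | F  | T  | T  | T
T  | T  | F  | T  | F  | T
T  | T  | F  | F  | T  | T
T  | T  | F  | F  | F  | T
T  | F  | T  | T  | T  | T
T  | F  | T  | T  | F  | F
T  | F  | T  | F  | T  | T
T  | F  | T  | F  | F  | F
T  | F  | F  | T  | T  | F
T  | F  | F  | T  | F  | F
T  | F  | F  | F  | T  | F
T  | F  | F  | F  | F  | F
F  | T  | T  | T  | T  | F
F  | T  | T  | T  | F  | T
F  | T  | T  | F  | T  | T
F  | T  | T  | F  | F  | T
F  | T  | F  | T  | T  | F
F  | T  | F  | T  | F  | T
F  | T  | F  | F  | T  | F
F  | T  | F  | F  | F  | T
F  | F  | T  | T  | T  | F
F  | F  | T  | T  | F  | F
F  | F  | T  | F  | T  | F
F  | F  | T  | F  | F  | F
F  | F  | F  | T  | T  | T
F  | F  | F  | T  | F  | F
F  | F  | F  | F  | T  | T
F  | F  | F  | F  | F  | F
16 of 32 rows are T, so the formula is contingent.

contingent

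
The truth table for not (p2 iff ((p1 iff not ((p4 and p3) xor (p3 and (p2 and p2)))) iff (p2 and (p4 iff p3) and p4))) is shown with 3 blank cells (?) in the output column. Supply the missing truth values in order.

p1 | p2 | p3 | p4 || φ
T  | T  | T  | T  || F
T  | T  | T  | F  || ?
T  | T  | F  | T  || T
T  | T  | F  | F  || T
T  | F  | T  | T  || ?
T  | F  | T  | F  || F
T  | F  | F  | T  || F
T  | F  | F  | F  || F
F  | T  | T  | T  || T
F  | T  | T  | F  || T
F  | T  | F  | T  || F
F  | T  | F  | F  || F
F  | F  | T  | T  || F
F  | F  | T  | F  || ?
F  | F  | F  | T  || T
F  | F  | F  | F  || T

F, T, T

Row p1=T, p2=T, p3=T, p4=F: ((p1 iff not ((p4 and p3) xor (p3 and (p2 and p2)))) iff (p2 and (p4 iff p3) and p4)) = T, (p2 iff ((p1 iff not ((p4 and p3) xor (p3 and (p2 and p2)))) iff (p2 and (p4 iff p3) and p4))) = T, so the formula = F.
Row p1=T, p2=F, p3=T, p4=T: ((p1 iff not ((p4 and p3) xor (p3 and (p2 and p2)))) iff (p2 and (p4 iff p3) and p4)) = T, (p2 iff ((p1 iff not ((p4 and p3) xor (p3 and (p2 and p2)))) iff (p2 and (p4 iff p3) and p4))) = F, so the formula = T.
Row p1=F, p2=F, p3=T, p4=F: ((p1 iff not ((p4 and p3) xor (p3 and (p2 and p2)))) iff (p2 and (p4 iff p3) and p4)) = T, (p2 iff ((p1 iff not ((p4 and p3) xor (p3 and (p2 and p2)))) iff (p2 and (p4 iff p3) and p4))) = F, so the formula = T.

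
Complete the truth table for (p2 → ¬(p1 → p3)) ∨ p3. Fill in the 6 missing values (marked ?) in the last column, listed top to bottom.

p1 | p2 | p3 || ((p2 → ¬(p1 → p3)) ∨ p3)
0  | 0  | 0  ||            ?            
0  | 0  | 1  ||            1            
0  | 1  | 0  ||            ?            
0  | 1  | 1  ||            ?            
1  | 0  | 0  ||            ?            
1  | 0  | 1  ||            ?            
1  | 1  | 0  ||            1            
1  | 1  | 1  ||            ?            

Row p1=0, p2=0, p3=0: (p2 → ¬(p1 → p3)) = 1, so ((p2 → ¬(p1 → p3)) ∨ p3) = 1.
Row p1=0, p2=1, p3=0: (p2 → ¬(p1 → p3)) = 0, so ((p2 → ¬(p1 → p3)) ∨ p3) = 0.
Row p1=0, p2=1, p3=1: (p2 → ¬(p1 → p3)) = 0, so ((p2 → ¬(p1 → p3)) ∨ p3) = 1.
Row p1=1, p2=0, p3=0: (p2 → ¬(p1 → p3)) = 1, so ((p2 → ¬(p1 → p3)) ∨ p3) = 1.
Row p1=1, p2=0, p3=1: (p2 → ¬(p1 → p3)) = 1, so ((p2 → ¬(p1 → p3)) ∨ p3) = 1.
Row p1=1, p2=1, p3=1: (p2 → ¬(p1 → p3)) = 0, so ((p2 → ¬(p1 → p3)) ∨ p3) = 1.

1, 0, 1, 1, 1, 1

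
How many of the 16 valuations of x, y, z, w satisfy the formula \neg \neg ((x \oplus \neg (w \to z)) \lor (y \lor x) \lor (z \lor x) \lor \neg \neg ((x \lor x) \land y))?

x | y | z | w | (w \to z) | \neg (w \to z) | (x \oplus \neg (w \to z)) | (y \lor x) | (z \lor x) | (x \lor x) | ((x \lor x) \land y) | \neg ((x \lor x) \land y) | φ
- | - | - | - | --------- | -------------- | ------------------------- | ---------- | ---------- | ---------- | -------------------- | ------------------------- | -
1 | 1 | 1 | 1 |     1     |       0        |             1             |     1      |     1      |     1      |          1           |             0             | 1
1 | 1 | 1 | 0 |     1     |       0        |             1             |     1      |     1      |     1      |          1           |             0             | 1
1 | 1 | 0 | 1 |     0     |       1        |             0             |     1      |     1      |     1      |          1           |             0             | 1
1 | 1 | 0 | 0 |     1     |       0        |             1             |     1      |     1      |     1      |          1           |             0             | 1
1 | 0 | 1 | 1 |     1     |       0        |             1             |     1      |     1      |     1      |          0           |             1             | 1
1 | 0 | 1 | 0 |     1     |       0        |             1             |     1      |     1      |     1      |          0           |             1             | 1
1 | 0 | 0 | 1 |     0     |       1        |             0             |     1      |     1      |     1      |          0           |             1             | 1
1 | 0 | 0 | 0 |     1     |       0        |             1             |     1      |     1      |     1      |          0           |             1             | 1
0 | 1 | 1 | 1 |     1     |       0        |             0             |     1      |     1      |     0      |          0           |             1             | 1
0 | 1 | 1 | 0 |     1     |       0        |             0             |     1      |     1      |     0      |          0           |             1             | 1
0 | 1 | 0 | 1 |     0     |       1        |             1             |     1      |     0      |     0      |          0           |             1             | 1
0 | 1 | 0 | 0 |     1     |       0        |             0             |     1      |     0      |     0      |          0           |             1             | 1
0 | 0 | 1 | 1 |     1     |       0        |             0             |     0      |     1      |     0      |          0           |             1             | 1
0 | 0 | 1 | 0 |     1     |       0        |             0             |     0      |     1      |     0      |          0           |             1             | 1
0 | 0 | 0 | 1 |     0     |       1        |             1             |     0      |     0      |     0      |          0           |             1             | 1
0 | 0 | 0 | 0 |     1     |       0        |             0             |     0      |     0      |     0      |          0           |             1             | 0
The formula is true on 15 of the 16 rows.

15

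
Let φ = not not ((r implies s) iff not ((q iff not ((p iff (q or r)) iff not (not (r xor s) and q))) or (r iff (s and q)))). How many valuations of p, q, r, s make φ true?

  p   |   q   |   r   |   s   | (r implies s) | (q or r) | (p iff (q or r)) | (r xor s) | not (r xor s) | (not (r xor s) and q) | not (not (r xor s) and q) | (s and q) | (r iff (s and q)) |   φ  
----- | ----- | ----- | ----- | ------------- | -------- | ---------------- | --------- | ------------- | --------------------- | ------------------------- | --------- | ----------------- | -----
False | False | False | False |      True     |  False   |       True       |   False   |      True     |         False         |            True           |   False   |        True       | False
False | False | False |  True |      True     |  False   |       True       |    True   |     False     |         False         |            True           |   False   |        True       | False
False | False |  True | False |     False     |   True   |      False       |    True   |     False     |         False         |            True           |   False   |       False       | False
False | False |  True |  True |      True     |   True   |      False       |   False   |      True     |         False         |            True           |   False   |       False       |  True
False |  True | False | False |      True     |   True   |      False       |   False   |      True     |          True         |           False           |   False   |        True       | False
False |  True | False |  True |      True     |   True   |      False       |    True   |     False     |         False         |            True           |    True   |       False       | False
False |  True |  True | False |     False     |   True   |      False       |    True   |     False     |         False         |            True           |   False   |       False       |  True
False |  True |  True |  True |      True     |   True   |      False       |   False   |      True     |          True         |           False           |    True   |        True       | False
 True | False | False | False |      True     |  False   |      False       |   False   |      True     |         False         |            True           |   False   |        True       | False
 True | False | False |  True |      True     |  False   |      False       |    True   |     False     |         False         |            True           |   False   |        True       | False
 True | False |  True | False |     False     |   True   |       True       |    True   |     False     |         False         |            True           |   False   |       False       |  True
 True | False |  True |  True |      True     |   True   |       True       |   False   |      True     |         False         |            True           |   False   |       False       | False
 True |  True | False | False |      True     |   True   |       True       |   False   |      True     |          True         |           False           |   False   |        True       | False
 True |  True | False |  True |      True     |   True   |       True       |    True   |     False     |         False         |            True           |    True   |       False       |  True
 True |  True |  True | False |     False     |   True   |       True       |    True   |     False     |         False         |            True           |   False   |       False       | False
 True |  True |  True |  True |      True     |   True   |       True       |   False   |      True     |          True         |           False           |    True   |        True       | False
The formula is true on 4 of the 16 rows.

4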